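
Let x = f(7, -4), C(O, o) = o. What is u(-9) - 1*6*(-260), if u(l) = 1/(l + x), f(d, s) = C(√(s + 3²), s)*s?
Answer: 10921/7 ≈ 1560.1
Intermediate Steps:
f(d, s) = s² (f(d, s) = s*s = s²)
x = 16 (x = (-4)² = 16)
u(l) = 1/(16 + l) (u(l) = 1/(l + 16) = 1/(16 + l))
u(-9) - 1*6*(-260) = 1/(16 - 9) - 1*6*(-260) = 1/7 - 6*(-260) = ⅐ - 1*(-1560) = ⅐ + 1560 = 10921/7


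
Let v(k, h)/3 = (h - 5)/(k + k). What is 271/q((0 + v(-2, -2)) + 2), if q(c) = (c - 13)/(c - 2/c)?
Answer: -219239/667 ≈ -328.69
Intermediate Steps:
v(k, h) = 3*(-5 + h)/(2*k) (v(k, h) = 3*((h - 5)/(k + k)) = 3*((-5 + h)/((2*k))) = 3*((-5 + h)*(1/(2*k))) = 3*((-5 + h)/(2*k)) = 3*(-5 + h)/(2*k))
q(c) = (-13 + c)/(c - 2/c)
271/q((0 + v(-2, -2)) + 2) = 271/((((0 + (3/2)*(-5 - 2)/(-2)) + 2)*(-13 + ((0 + (3/2)*(-5 - 2)/(-2)) + 2))/(-2 + ((0 + (3/2)*(-5 - 2)/(-2)) + 2)²))) = 271/((((0 + (3/2)*(-½)*(-7)) + 2)*(-13 + ((0 + (3/2)*(-½)*(-7)) + 2))/(-2 + ((0 + (3/2)*(-½)*(-7)) + 2)²))) = 271/((((0 + 21/4) + 2)*(-13 + ((0 + 21/4) + 2))/(-2 + ((0 + 21/4) + 2)²))) = 271/(((21/4 + 2)*(-13 + (21/4 + 2))/(-2 + (21/4 + 2)²))) = 271/((29*(-13 + 29/4)/(4*(-2 + (29/4)²)))) = 271/(((29/4)*(-23/4)/(-2 + 841/16))) = 271/(((29/4)*(-23/4)/(809/16))) = 271/(((29/4)*(16/809)*(-23/4))) = 271/(-667/809) = 271*(-809/667) = -219239/667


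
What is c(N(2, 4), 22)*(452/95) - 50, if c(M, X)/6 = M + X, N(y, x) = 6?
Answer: 71186/95 ≈ 749.33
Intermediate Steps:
c(M, X) = 6*M + 6*X (c(M, X) = 6*(M + X) = 6*M + 6*X)
c(N(2, 4), 22)*(452/95) - 50 = (6*6 + 6*22)*(452/95) - 50 = (36 + 132)*(452*(1/95)) - 50 = 168*(452/95) - 50 = 75936/95 - 50 = 71186/95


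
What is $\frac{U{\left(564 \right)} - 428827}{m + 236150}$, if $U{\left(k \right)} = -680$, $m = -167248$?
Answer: $- \frac{429507}{68902} \approx -6.2336$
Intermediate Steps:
$\frac{U{\left(564 \right)} - 428827}{m + 236150} = \frac{-680 - 428827}{-167248 + 236150} = - \frac{429507}{68902}$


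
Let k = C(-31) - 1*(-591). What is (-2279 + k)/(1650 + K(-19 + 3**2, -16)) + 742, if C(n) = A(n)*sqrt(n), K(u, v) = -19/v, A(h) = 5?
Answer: 19575890/26419 + 80*I*sqrt(31)/26419 ≈ 740.98 + 0.01686*I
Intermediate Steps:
C(n) = 5*sqrt(n)
k = 591 + 5*I*sqrt(31) (k = 5*sqrt(-31) - 1*(-591) = 5*(I*sqrt(31)) + 591 = 5*I*sqrt(31) + 591 = 591 + 5*I*sqrt(31) ≈ 591.0 + 27.839*I)
(-2279 + k)/(1650 + K(-19 + 3**2, -16)) + 742 = (-2279 + (591 + 5*I*sqrt(31)))/(1650 - 19/(-16)) + 742 = (-1688 + 5*I*sqrt(31))/(1650 - 19*(-1/16)) + 742 = (-1688 + 5*I*sqrt(31))/(1650 + 19/16) + 742 = (-1688 + 5*I*sqrt(31))/(26419/16) + 742 = (-1688 + 5*I*sqrt(31))*(16/26419) + 742 = (-27008/26419 + 80*I*sqrt(31)/26419) + 742 = 19575890/26419 + 80*I*sqrt(31)/26419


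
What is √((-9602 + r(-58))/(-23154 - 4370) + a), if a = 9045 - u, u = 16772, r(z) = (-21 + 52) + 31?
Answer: I*√365842828862/6881 ≈ 87.901*I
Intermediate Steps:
r(z) = 62 (r(z) = 31 + 31 = 62)
a = -7727 (a = 9045 - 1*16772 = 9045 - 16772 = -7727)
√((-9602 + r(-58))/(-23154 - 4370) + a) = √((-9602 + 62)/(-23154 - 4370) - 7727) = √(-9540/(-27524) - 7727) = √(-9540*(-1/27524) - 7727) = √(2385/6881 - 7727) = √(-53167102/6881) = I*√365842828862/6881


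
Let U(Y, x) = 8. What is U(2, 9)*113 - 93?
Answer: 811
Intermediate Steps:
U(2, 9)*113 - 93 = 8*113 - 93 = 904 - 93 = 811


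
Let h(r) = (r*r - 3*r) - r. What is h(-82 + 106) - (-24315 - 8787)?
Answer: 33582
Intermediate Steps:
h(r) = r² - 4*r (h(r) = (r² - 3*r) - r = r² - 4*r)
h(-82 + 106) - (-24315 - 8787) = (-82 + 106)*(-4 + (-82 + 106)) - (-24315 - 8787) = 24*(-4 + 24) - 1*(-33102) = 24*20 + 33102 = 480 + 33102 = 33582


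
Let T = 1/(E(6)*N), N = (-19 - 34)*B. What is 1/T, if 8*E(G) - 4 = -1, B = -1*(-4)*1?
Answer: -159/2 ≈ -79.500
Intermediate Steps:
B = 4 (B = 4*1 = 4)
E(G) = 3/8 (E(G) = ½ + (⅛)*(-1) = ½ - ⅛ = 3/8)
N = -212 (N = (-19 - 34)*4 = -53*4 = -212)
T = -2/159 (T = 1/((3/8)*(-212)) = 1/(-159/2) = -2/159 ≈ -0.012579)
1/T = 1/(-2/159) = -159/2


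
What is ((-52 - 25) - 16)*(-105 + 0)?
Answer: 9765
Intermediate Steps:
((-52 - 25) - 16)*(-105 + 0) = (-77 - 16)*(-105) = -93*(-105) = 9765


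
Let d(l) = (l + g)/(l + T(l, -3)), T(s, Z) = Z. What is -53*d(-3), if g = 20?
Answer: 901/6 ≈ 150.17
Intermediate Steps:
d(l) = (20 + l)/(-3 + l) (d(l) = (l + 20)/(l - 3) = (20 + l)/(-3 + l))
-53*d(-3) = -53*(20 - 3)/(-3 - 3) = -53*17/(-6) = -(-53)*17/6 = -53*(-17/6) = 901/6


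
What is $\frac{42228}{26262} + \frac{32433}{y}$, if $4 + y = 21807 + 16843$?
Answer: $\frac{2420759}{989202} \approx 2.4472$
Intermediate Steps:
$y = 38646$ ($y = -4 + \left(21807 + 16843\right) = -4 + 38650 = 38646$)
$\frac{42228}{26262} + \frac{32433}{y} = \frac{42228}{26262} + \frac{32433}{38646} = 42228 \cdot \frac{1}{26262} + 32433 \cdot \frac{1}{38646} = \frac{2346}{1459} + \frac{569}{678} = \frac{2420759}{989202}$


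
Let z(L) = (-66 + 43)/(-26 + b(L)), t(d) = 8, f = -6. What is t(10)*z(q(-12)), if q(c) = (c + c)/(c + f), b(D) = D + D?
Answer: 276/35 ≈ 7.8857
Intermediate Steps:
b(D) = 2*D
q(c) = 2*c/(-6 + c) (q(c) = (c + c)/(c - 6) = (2*c)/(-6 + c) = 2*c/(-6 + c))
z(L) = -23/(-26 + 2*L) (z(L) = (-66 + 43)/(-26 + 2*L) = -23/(-26 + 2*L))
t(10)*z(q(-12)) = 8*(-23/(-26 + 2*(2*(-12)/(-6 - 12)))) = 8*(-23/(-26 + 2*(2*(-12)/(-18)))) = 8*(-23/(-26 + 2*(2*(-12)*(-1/18)))) = 8*(-23/(-26 + 2*(4/3))) = 8*(-23/(-26 + 8/3)) = 8*(-23/(-70/3)) = 8*(-23*(-3/70)) = 8*(69/70) = 276/35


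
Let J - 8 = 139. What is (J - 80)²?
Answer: 4489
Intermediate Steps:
J = 147 (J = 8 + 139 = 147)
(J - 80)² = (147 - 80)² = 67² = 4489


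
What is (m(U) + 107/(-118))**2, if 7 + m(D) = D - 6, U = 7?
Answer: 664225/13924 ≈ 47.704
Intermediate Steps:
m(D) = -13 + D (m(D) = -7 + (D - 6) = -7 + (-6 + D) = -13 + D)
(m(U) + 107/(-118))**2 = ((-13 + 7) + 107/(-118))**2 = (-6 + 107*(-1/118))**2 = (-6 - 107/118)**2 = (-815/118)**2 = 664225/13924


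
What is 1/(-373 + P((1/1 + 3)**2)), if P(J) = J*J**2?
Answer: 1/3723 ≈ 0.00026860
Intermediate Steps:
P(J) = J**3
1/(-373 + P((1/1 + 3)**2)) = 1/(-373 + ((1/1 + 3)**2)**3) = 1/(-373 + ((1 + 3)**2)**3) = 1/(-373 + (4**2)**3) = 1/(-373 + 16**3) = 1/(-373 + 4096) = 1/3723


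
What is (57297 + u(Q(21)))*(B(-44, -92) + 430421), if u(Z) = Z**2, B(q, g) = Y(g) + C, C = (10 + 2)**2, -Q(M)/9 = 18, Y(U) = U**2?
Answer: 36676921689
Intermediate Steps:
Q(M) = -162 (Q(M) = -9*18 = -162)
C = 144 (C = 12**2 = 144)
B(q, g) = 144 + g**2 (B(q, g) = g**2 + 144 = 144 + g**2)
(57297 + u(Q(21)))*(B(-44, -92) + 430421) = (57297 + (-162)**2)*((144 + (-92)**2) + 430421) = (57297 + 26244)*((144 + 8464) + 430421) = 83541*(8608 + 430421) = 83541*439029 = 36676921689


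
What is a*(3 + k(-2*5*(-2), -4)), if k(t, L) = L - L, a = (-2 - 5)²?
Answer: 147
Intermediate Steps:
a = 49 (a = (-7)² = 49)
k(t, L) = 0
a*(3 + k(-2*5*(-2), -4)) = 49*(3 + 0) = 49*3 = 147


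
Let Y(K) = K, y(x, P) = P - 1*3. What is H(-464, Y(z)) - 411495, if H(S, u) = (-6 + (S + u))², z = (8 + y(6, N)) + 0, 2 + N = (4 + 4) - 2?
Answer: -198974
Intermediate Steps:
N = 4 (N = -2 + ((4 + 4) - 2) = -2 + (8 - 2) = -2 + 6 = 4)
y(x, P) = -3 + P (y(x, P) = P - 3 = -3 + P)
z = 9 (z = (8 + (-3 + 4)) + 0 = (8 + 1) + 0 = 9 + 0 = 9)
H(S, u) = (-6 + S + u)²
H(-464, Y(z)) - 411495 = (-6 - 464 + 9)² - 411495 = (-461)² - 411495 = 212521 - 411495 = -198974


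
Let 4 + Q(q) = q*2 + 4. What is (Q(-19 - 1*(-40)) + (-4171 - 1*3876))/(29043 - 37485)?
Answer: 8005/8442 ≈ 0.94823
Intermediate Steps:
Q(q) = 2*q (Q(q) = -4 + (q*2 + 4) = -4 + (2*q + 4) = -4 + (4 + 2*q) = 2*q)
(Q(-19 - 1*(-40)) + (-4171 - 1*3876))/(29043 - 37485) = (2*(-19 - 1*(-40)) + (-4171 - 1*3876))/(29043 - 37485) = (2*(-19 + 40) + (-4171 - 3876))/(-8442) = (2*21 - 8047)*(-1/8442) = (42 - 8047)*(-1/8442) = -8005*(-1/8442) = 8005/8442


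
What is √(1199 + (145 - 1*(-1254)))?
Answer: √2598 ≈ 50.971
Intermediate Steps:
√(1199 + (145 - 1*(-1254))) = √(1199 + (145 + 1254)) = √(1199 + 1399) = √2598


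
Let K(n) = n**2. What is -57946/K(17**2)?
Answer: -57946/83521 ≈ -0.69379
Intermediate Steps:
-57946/K(17**2) = -57946/((17**2)**2) = -57946/(289**2) = -57946/83521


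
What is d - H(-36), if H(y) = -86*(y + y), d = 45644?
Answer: 39452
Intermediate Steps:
H(y) = -172*y
d - H(-36) = 45644 - (-172)*(-36) = 45644 - 1*6192 = 45644 - 6192 = 39452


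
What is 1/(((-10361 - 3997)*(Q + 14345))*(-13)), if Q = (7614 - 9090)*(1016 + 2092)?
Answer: -1/853580501202 ≈ -1.1715e-12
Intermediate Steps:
Q = -4587408 (Q = -1476*3108 = -4587408)
1/(((-10361 - 3997)*(Q + 14345))*(-13)) = 1/(((-10361 - 3997)*(-4587408 + 14345))*(-13)) = 1/(-14358*(-4573063)*(-13)) = 1/(65660038554*(-13)) = 1/(-853580501202) = -1/853580501202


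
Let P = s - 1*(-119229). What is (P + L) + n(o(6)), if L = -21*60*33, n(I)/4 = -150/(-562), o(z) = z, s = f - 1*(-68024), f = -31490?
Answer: 32085723/281 ≈ 1.1418e+5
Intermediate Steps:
s = 36534 (s = -31490 - 1*(-68024) = -31490 + 68024 = 36534)
n(I) = 300/281 (n(I) = 4*(-150/(-562)) = 4*(-150*(-1/562)) = 4*(75/281) = 300/281)
L = -41580 (L = -1260*33 = -41580)
P = 155763 (P = 36534 - 1*(-119229) = 36534 + 119229 = 155763)
(P + L) + n(o(6)) = (155763 - 41580) + 300/281 = 114183 + 300/281 = 32085723/281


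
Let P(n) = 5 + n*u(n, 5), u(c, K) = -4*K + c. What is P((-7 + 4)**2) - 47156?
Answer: -47250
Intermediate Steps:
u(c, K) = c - 4*K
P(n) = 5 + n*(-20 + n) (P(n) = 5 + n*(n - 4*5) = 5 + n*(n - 20) = 5 + n*(-20 + n))
P((-7 + 4)**2) - 47156 = (5 + (-7 + 4)**2*(-20 + (-7 + 4)**2)) - 47156 = (5 + (-3)**2*(-20 + (-3)**2)) - 47156 = (5 + 9*(-20 + 9)) - 47156 = (5 + 9*(-11)) - 47156 = (5 - 99) - 47156 = -94 - 47156 = -47250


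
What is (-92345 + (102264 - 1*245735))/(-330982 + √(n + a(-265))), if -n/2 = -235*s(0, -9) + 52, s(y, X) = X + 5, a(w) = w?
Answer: 78050851312/109549086573 + 235816*I*√2249/109549086573 ≈ 0.71247 + 0.00010208*I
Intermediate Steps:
s(y, X) = 5 + X
n = -1984 (n = -2*(-235*(5 - 9) + 52) = -2*(-235*(-4) + 52) = -2*(940 + 52) = -2*992 = -1984)
(-92345 + (102264 - 1*245735))/(-330982 + √(n + a(-265))) = (-92345 + (102264 - 1*245735))/(-330982 + √(-1984 - 265)) = (-92345 + (102264 - 245735))/(-330982 + √(-2249)) = (-92345 - 143471)/(-330982 + I*√2249) = -235816/(-330982 + I*√2249)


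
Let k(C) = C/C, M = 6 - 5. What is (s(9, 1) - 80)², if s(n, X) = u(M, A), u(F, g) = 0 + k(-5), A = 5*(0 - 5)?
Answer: 6241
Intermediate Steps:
M = 1
k(C) = 1
A = -25 (A = 5*(-5) = -25)
u(F, g) = 1 (u(F, g) = 0 + 1 = 1)
s(n, X) = 1
(s(9, 1) - 80)² = (1 - 80)² = (-79)² = 6241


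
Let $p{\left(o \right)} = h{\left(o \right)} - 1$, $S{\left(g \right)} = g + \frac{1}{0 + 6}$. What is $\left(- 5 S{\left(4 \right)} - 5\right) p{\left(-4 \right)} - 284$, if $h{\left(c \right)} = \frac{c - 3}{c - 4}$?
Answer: $- \frac{13477}{48} \approx -280.77$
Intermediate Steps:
$S{\left(g \right)} = \frac{1}{6} + g$ ($S{\left(g \right)} = g + \frac{1}{6} = \frac{1}{6} + g$)
$h{\left(c \right)} = \frac{-3 + c}{-4 + c}$
$p{\left(o \right)} = -1 + \frac{-3 + o}{-4 + o}$ ($p{\left(o \right)} = \frac{-3 + o}{-4 + o} - 1 = -1 + \frac{-3 + o}{-4 + o}$)
$\left(- 5 S{\left(4 \right)} - 5\right) p{\left(-4 \right)} - 284 = \frac{- 5 \left(\frac{1}{6} + 4\right) - 5}{-4 - 4} - 284 = \frac{\left(-5\right) \frac{25}{6} - 5}{-8} - 284 = \left(- \frac{125}{6} - 5\right) \left(- \frac{1}{8}\right) - 284 = \left(- \frac{155}{6}\right) \left(- \frac{1}{8}\right) - 284 = \frac{155}{48} - 284 = - \frac{13477}{48}$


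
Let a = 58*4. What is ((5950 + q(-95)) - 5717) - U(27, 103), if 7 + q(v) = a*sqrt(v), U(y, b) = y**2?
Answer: -503 + 232*I*sqrt(95) ≈ -503.0 + 2261.3*I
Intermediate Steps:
a = 232
q(v) = -7 + 232*sqrt(v)
((5950 + q(-95)) - 5717) - U(27, 103) = ((5950 + (-7 + 232*sqrt(-95))) - 5717) - 1*27**2 = ((5950 + (-7 + 232*(I*sqrt(95)))) - 5717) - 1*729 = ((5950 + (-7 + 232*I*sqrt(95))) - 5717) - 729 = ((5943 + 232*I*sqrt(95)) - 5717) - 729 = (226 + 232*I*sqrt(95)) - 729 = -503 + 232*I*sqrt(95)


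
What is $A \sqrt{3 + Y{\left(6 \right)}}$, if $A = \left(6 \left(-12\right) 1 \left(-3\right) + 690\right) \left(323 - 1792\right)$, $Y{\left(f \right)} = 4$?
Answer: $- 1330914 \sqrt{7} \approx -3.5213 \cdot 10^{6}$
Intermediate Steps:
$A = -1330914$ ($A = \left(\left(-72\right) \left(-3\right) + 690\right) \left(-1469\right) = \left(216 + 690\right) \left(-1469\right) = 906 \left(-1469\right) = -1330914$)
$A \sqrt{3 + Y{\left(6 \right)}} = - 1330914 \sqrt{3 + 4} = - 1330914 \sqrt{7}$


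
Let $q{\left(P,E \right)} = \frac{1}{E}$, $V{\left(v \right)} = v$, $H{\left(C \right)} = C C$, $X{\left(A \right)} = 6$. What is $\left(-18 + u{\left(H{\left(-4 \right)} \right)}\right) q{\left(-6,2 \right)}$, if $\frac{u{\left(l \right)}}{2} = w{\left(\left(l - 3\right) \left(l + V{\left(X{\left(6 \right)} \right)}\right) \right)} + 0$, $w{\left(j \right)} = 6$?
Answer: $-3$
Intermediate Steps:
$H{\left(C \right)} = C^{2}$
$u{\left(l \right)} = 12$ ($u{\left(l \right)} = 2 \left(6 + 0\right) = 2 \cdot 6 = 12$)
$\left(-18 + u{\left(H{\left(-4 \right)} \right)}\right) q{\left(-6,2 \right)} = \frac{-18 + 12}{2} = \left(-6\right) \frac{1}{2} = -3$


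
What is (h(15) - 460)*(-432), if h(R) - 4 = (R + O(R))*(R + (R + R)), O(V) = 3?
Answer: -152928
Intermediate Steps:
h(R) = 4 + 3*R*(3 + R) (h(R) = 4 + (R + 3)*(R + (R + R)) = 4 + (3 + R)*(R + 2*R) = 4 + (3 + R)*(3*R) = 4 + 3*R*(3 + R))
(h(15) - 460)*(-432) = ((4 + 3*15² + 9*15) - 460)*(-432) = ((4 + 3*225 + 135) - 460)*(-432) = ((4 + 675 + 135) - 460)*(-432) = (814 - 460)*(-432) = 354*(-432) = -152928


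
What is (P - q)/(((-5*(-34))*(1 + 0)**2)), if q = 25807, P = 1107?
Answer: -2470/17 ≈ -145.29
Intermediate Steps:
(P - q)/(((-5*(-34))*(1 + 0)**2)) = (1107 - 1*25807)/(((-5*(-34))*(1 + 0)**2)) = (1107 - 25807)/((170*1**2)) = -24700/(170*1) = -24700/170 = -24700*1/170 = -2470/17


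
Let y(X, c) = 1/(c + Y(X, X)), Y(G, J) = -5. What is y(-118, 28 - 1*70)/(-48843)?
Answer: 1/2295621 ≈ 4.3561e-7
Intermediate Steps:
y(X, c) = 1/(-5 + c) (y(X, c) = 1/(c - 5) = 1/(-5 + c))
y(-118, 28 - 1*70)/(-48843) = 1/((-5 + (28 - 1*70))*(-48843)) = -1/48843/(-5 + (28 - 70)) = -1/48843/(-5 - 42) = -1/48843/(-47) = -1/47*(-1/48843) = 1/2295621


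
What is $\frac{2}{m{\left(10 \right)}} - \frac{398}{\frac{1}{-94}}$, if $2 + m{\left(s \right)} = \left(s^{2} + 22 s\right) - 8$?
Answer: $\frac{5798861}{155} \approx 37412.0$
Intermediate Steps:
$m{\left(s \right)} = -10 + s^{2} + 22 s$ ($m{\left(s \right)} = -2 - \left(8 - s^{2} - 22 s\right) = -2 + \left(-8 + s^{2} + 22 s\right) = -10 + s^{2} + 22 s$)
$\frac{2}{m{\left(10 \right)}} - \frac{398}{\frac{1}{-94}} = \frac{2}{-10 + 10^{2} + 22 \cdot 10} - \frac{398}{\frac{1}{-94}} = \frac{2}{-10 + 100 + 220} - \frac{398}{- \frac{1}{94}} = \frac{2}{310} - -37412 = 2 \cdot \frac{1}{310} + 37412 = \frac{1}{155} + 37412 = \frac{5798861}{155}$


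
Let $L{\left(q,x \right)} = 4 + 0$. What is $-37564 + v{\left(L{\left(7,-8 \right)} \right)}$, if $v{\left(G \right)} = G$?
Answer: $-37560$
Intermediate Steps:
$L{\left(q,x \right)} = 4$
$-37564 + v{\left(L{\left(7,-8 \right)} \right)} = -37564 + 4 = -37560$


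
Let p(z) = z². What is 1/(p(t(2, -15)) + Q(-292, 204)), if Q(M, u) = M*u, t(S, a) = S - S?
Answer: -1/59568 ≈ -1.6788e-5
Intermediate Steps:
t(S, a) = 0
1/(p(t(2, -15)) + Q(-292, 204)) = 1/(0² - 292*204) = 1/(0 - 59568) = 1/(-59568) = -1/59568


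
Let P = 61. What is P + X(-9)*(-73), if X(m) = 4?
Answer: -231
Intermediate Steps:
P + X(-9)*(-73) = 61 + 4*(-73) = 61 - 292 = -231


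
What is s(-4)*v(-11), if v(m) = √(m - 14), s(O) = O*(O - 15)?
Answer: 380*I ≈ 380.0*I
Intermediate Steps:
s(O) = O*(-15 + O)
v(m) = √(-14 + m)
s(-4)*v(-11) = (-4*(-15 - 4))*√(-14 - 11) = (-4*(-19))*√(-25) = 76*(5*I) = 380*I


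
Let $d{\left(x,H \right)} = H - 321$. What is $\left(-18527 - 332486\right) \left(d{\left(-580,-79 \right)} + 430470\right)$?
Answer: $-150960160910$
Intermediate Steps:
$d{\left(x,H \right)} = -321 + H$
$\left(-18527 - 332486\right) \left(d{\left(-580,-79 \right)} + 430470\right) = \left(-18527 - 332486\right) \left(\left(-321 - 79\right) + 430470\right) = - 351013 \left(-400 + 430470\right) = \left(-351013\right) 430070 = -150960160910$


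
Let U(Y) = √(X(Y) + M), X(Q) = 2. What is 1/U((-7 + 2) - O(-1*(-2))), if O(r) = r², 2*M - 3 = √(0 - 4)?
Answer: √2/√(7 + 2*I) ≈ 0.51907 - 0.072699*I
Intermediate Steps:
M = 3/2 + I (M = 3/2 + √(0 - 4)/2 = 3/2 + √(-4)/2 = 3/2 + (2*I)/2 = 3/2 + I ≈ 1.5 + 1.0*I)
U(Y) = √(7/2 + I) (U(Y) = √(2 + (3/2 + I)) = √(7/2 + I))
1/U((-7 + 2) - O(-1*(-2))) = 1/(√(14 + 4*I)/2) = 2/√(14 + 4*I)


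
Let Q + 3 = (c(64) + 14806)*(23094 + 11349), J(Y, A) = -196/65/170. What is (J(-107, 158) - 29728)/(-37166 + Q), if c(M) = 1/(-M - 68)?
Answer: -7226881112/123962920183375 ≈ -5.8299e-5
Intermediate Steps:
c(M) = 1/(-68 - M)
J(Y, A) = -98/5525 (J(Y, A) = -196*1/65*(1/170) = -196/65*1/170 = -98/5525)
Q = 22438362939/44 (Q = -3 + (-1/(68 + 64) + 14806)*(23094 + 11349) = -3 + (-1/132 + 14806)*34443 = -3 + (1954391/132)*34443 = -3 + 22438363071/44 = 22438362939/44 ≈ 5.0996e+8)
(J(-107, 158) - 29728)/(-37166 + Q) = (-98/5525 - 29728)/(-37166 + 22438362939/44) = -164247298/(5525*22436727635/44) = -164247298/5525*44/22436727635 = -7226881112/123962920183375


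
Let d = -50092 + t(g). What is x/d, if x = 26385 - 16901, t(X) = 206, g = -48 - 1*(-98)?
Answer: -4742/24943 ≈ -0.19011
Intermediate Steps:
g = 50 (g = -48 + 98 = 50)
d = -49886 (d = -50092 + 206 = -49886)
x = 9484
x/d = 9484/(-49886) = 9484*(-1/49886) = -4742/24943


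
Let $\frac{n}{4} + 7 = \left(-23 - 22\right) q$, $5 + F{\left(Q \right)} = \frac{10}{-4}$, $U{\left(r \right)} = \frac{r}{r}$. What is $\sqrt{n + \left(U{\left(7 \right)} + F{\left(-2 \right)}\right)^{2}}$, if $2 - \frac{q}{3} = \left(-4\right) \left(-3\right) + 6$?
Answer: $\frac{\sqrt{34617}}{2} \approx 93.028$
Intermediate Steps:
$U{\left(r \right)} = 1$
$F{\left(Q \right)} = - \frac{15}{2}$ ($F{\left(Q \right)} = -5 + \frac{10}{-4} = -5 + 10 \left(- \frac{1}{4}\right) = -5 - \frac{5}{2} = - \frac{15}{2}$)
$q = -48$ ($q = 6 - 3 \left(\left(-4\right) \left(-3\right) + 6\right) = 6 - 3 \left(12 + 6\right) = 6 - 54 = -48$)
$n = 8612$ ($n = -28 + 4 \left(-23 - 22\right) \left(-48\right) = -28 + 4 \left(\left(-45\right) \left(-48\right)\right) = -28 + 4 \cdot 2160 = -28 + 8640 = 8612$)
$\sqrt{n + \left(U{\left(7 \right)} + F{\left(-2 \right)}\right)^{2}} = \sqrt{8612 + \left(1 - \frac{15}{2}\right)^{2}} = \sqrt{8612 + \left(- \frac{13}{2}\right)^{2}} = \sqrt{8612 + \frac{169}{4}} = \sqrt{\frac{34617}{4}} = \frac{\sqrt{34617}}{2}$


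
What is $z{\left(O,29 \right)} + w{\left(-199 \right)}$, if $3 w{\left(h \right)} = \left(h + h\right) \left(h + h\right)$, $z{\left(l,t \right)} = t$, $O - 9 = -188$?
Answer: $\frac{158491}{3} \approx 52830.0$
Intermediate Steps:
$O = -179$ ($O = 9 - 188 = -179$)
$w{\left(h \right)} = \frac{4 h^{2}}{3}$ ($w{\left(h \right)} = \frac{\left(h + h\right) \left(h + h\right)}{3} = \frac{2 h 2 h}{3} = \frac{4 h^{2}}{3}$)
$z{\left(O,29 \right)} + w{\left(-199 \right)} = 29 + \frac{4 \left(-199\right)^{2}}{3} = 29 + \frac{4}{3} \cdot 39601 = 29 + \frac{158404}{3} = \frac{158491}{3}$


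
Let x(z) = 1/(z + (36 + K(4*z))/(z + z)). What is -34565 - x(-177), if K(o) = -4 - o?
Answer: -1095675758/31699 ≈ -34565.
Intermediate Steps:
x(z) = 1/(z + (32 - 4*z)/(2*z)) (x(z) = 1/(z + (36 + (-4 - 4*z))/(z + z)) = 1/(z + (36 + (-4 - 4*z))/((2*z))) = 1/(z + (32 - 4*z)*(1/(2*z))) = 1/(z + (32 - 4*z)/(2*z)))
-34565 - x(-177) = -34565 - (-177)/(16 + (-177)² - 2*(-177)) = -34565 - (-177)/(16 + 31329 + 354) = -34565 - (-177)/31699 = -34565 - 1*(-177/31699) = -34565 + 177/31699 = -1095675758/31699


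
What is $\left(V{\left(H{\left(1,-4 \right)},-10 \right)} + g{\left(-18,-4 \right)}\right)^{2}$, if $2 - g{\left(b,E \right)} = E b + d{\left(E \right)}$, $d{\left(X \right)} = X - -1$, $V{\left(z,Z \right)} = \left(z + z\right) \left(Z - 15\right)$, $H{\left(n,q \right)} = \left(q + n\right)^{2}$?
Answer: $267289$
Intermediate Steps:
$H{\left(n,q \right)} = \left(n + q\right)^{2}$
$V{\left(z,Z \right)} = 2 z \left(-15 + Z\right)$
$d{\left(X \right)} = 1 + X$ ($d{\left(X \right)} = X + 1 = 1 + X$)
$g{\left(b,E \right)} = 1 - E - E b$ ($g{\left(b,E \right)} = 2 - \left(E b + \left(1 + E\right)\right) = 2 - \left(1 + E + E b\right) = 1 - E - E b$)
$\left(V{\left(H{\left(1,-4 \right)},-10 \right)} + g{\left(-18,-4 \right)}\right)^{2} = \left(2 \left(1 - 4\right)^{2} \left(-15 - 10\right) - \left(-5 + 72\right)\right)^{2} = \left(2 \left(-3\right)^{2} \left(-25\right) + \left(1 + 4 - 72\right)\right)^{2} = \left(2 \cdot 9 \left(-25\right) - 67\right)^{2} = \left(-450 - 67\right)^{2} = \left(-517\right)^{2} = 267289$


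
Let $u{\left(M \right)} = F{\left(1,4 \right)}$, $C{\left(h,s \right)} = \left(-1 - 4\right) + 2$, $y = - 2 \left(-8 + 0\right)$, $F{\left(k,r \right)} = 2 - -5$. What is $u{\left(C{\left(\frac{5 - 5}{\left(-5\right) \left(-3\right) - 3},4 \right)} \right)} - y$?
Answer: $-9$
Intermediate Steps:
$F{\left(k,r \right)} = 7$ ($F{\left(k,r \right)} = 2 + 5 = 7$)
$y = 16$ ($y = \left(-2\right) \left(-8\right) = 16$)
$C{\left(h,s \right)} = -3$ ($C{\left(h,s \right)} = -5 + 2 = -3$)
$u{\left(M \right)} = 7$
$u{\left(C{\left(\frac{5 - 5}{\left(-5\right) \left(-3\right) - 3},4 \right)} \right)} - y = 7 - 16 = -9$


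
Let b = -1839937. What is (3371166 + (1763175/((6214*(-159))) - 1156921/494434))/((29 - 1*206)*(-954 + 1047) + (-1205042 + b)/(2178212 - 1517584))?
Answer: -30221135895731776703104/147607689032660293203 ≈ -204.74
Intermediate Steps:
(3371166 + (1763175/((6214*(-159))) - 1156921/494434))/((29 - 1*206)*(-954 + 1047) + (-1205042 + b)/(2178212 - 1517584)) = (3371166 + (1763175/((6214*(-159))) - 1156921/494434))/((29 - 1*206)*(-954 + 1047) + (-1205042 - 1839937)/(2178212 - 1517584)) = (3371166 + (1763175/(-988026) - 1156921*1/494434))/((29 - 206)*93 - 3044979/660628) = (3371166 + (1763175*(-1/988026) - 1156921/494434))/(-177*93 - 3044979*1/660628) = (3371166 + (-587725/329342 - 1156921/494434))/(-16461 - 3044979/660628) = (3371166 - 167903474658/40709470607)/(-10877642487/660628) = (137238215284843104/40709470607)*(-660628/10877642487) = -30221135895731776703104/147607689032660293203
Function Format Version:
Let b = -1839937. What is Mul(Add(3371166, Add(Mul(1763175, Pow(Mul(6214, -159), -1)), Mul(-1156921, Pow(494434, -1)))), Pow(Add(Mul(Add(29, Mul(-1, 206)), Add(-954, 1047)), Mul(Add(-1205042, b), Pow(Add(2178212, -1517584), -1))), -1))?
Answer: Rational(-30221135895731776703104, 147607689032660293203) ≈ -204.74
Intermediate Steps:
Mul(Add(3371166, Add(Mul(1763175, Pow(Mul(6214, -159), -1)), Mul(-1156921, Pow(494434, -1)))), Pow(Add(Mul(Add(29, Mul(-1, 206)), Add(-954, 1047)), Mul(Add(-1205042, b), Pow(Add(2178212, -1517584), -1))), -1)) = Mul(Add(3371166, Add(Mul(1763175, Pow(Mul(6214, -159), -1)), Mul(-1156921, Pow(494434, -1)))), Pow(Add(Mul(Add(29, Mul(-1, 206)), Add(-954, 1047)), Mul(Add(-1205042, -1839937), Pow(Add(2178212, -1517584), -1))), -1)) = Mul(Add(3371166, Add(Mul(1763175, Pow(-988026, -1)), Mul(-1156921, Rational(1, 494434)))), Pow(Add(Mul(Add(29, -206), 93), Mul(-3044979, Pow(660628, -1))), -1)) = Mul(Add(3371166, Add(Mul(1763175, Rational(-1, 988026)), Rational(-1156921, 494434))), Pow(Add(Mul(-177, 93), Mul(-3044979, Rational(1, 660628))), -1)) = Mul(Add(3371166, Add(Rational(-587725, 329342), Rational(-1156921, 494434))), Pow(Add(-16461, Rational(-3044979, 660628)), -1)) = Mul(Add(3371166, Rational(-167903474658, 40709470607)), Pow(Rational(-10877642487, 660628), -1)) = Mul(Rational(137238215284843104, 40709470607), Rational(-660628, 10877642487)) = Rational(-30221135895731776703104, 147607689032660293203)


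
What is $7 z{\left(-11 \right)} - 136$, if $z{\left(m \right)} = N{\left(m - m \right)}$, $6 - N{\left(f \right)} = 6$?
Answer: $-136$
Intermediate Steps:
$N{\left(f \right)} = 0$ ($N{\left(f \right)} = 6 - 6 = 0$)
$z{\left(m \right)} = 0$
$7 z{\left(-11 \right)} - 136 = 7 \cdot 0 - 136 = 0 - 136 = -136$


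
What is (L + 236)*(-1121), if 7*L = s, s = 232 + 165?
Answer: -2296929/7 ≈ -3.2813e+5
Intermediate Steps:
s = 397
L = 397/7 (L = (⅐)*397 = 397/7 ≈ 56.714)
(L + 236)*(-1121) = (397/7 + 236)*(-1121) = (2049/7)*(-1121) = -2296929/7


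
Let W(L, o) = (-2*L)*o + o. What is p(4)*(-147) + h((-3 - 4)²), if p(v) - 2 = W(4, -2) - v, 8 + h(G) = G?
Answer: -1723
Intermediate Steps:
W(L, o) = o - 2*L*o (W(L, o) = -2*L*o + o = o - 2*L*o)
h(G) = -8 + G
p(v) = 16 - v (p(v) = 2 + (-2*(1 - 2*4) - v) = 2 + (-2*(1 - 8) - v) = 2 + (-2*(-7) - v) = 2 + (14 - v) = 16 - v)
p(4)*(-147) + h((-3 - 4)²) = (16 - 1*4)*(-147) + (-8 + (-3 - 4)²) = (16 - 4)*(-147) + (-8 + (-7)²) = 12*(-147) + (-8 + 49) = -1764 + 41 = -1723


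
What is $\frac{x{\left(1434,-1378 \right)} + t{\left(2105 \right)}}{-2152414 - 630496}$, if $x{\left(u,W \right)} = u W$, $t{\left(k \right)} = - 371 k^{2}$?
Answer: $\frac{1645886327}{2782910} \approx 591.43$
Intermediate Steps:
$x{\left(u,W \right)} = W u$
$\frac{x{\left(1434,-1378 \right)} + t{\left(2105 \right)}}{-2152414 - 630496} = \frac{\left(-1378\right) 1434 - 371 \cdot 2105^{2}}{-2152414 - 630496} = \frac{-1976052 - 1643910275}{-2152414 + \left(-2066316 + 1435820\right)} = \frac{-1976052 - 1643910275}{-2152414 - 630496} = - \frac{1645886327}{-2782910} = \left(-1645886327\right) \left(- \frac{1}{2782910}\right) = \frac{1645886327}{2782910}$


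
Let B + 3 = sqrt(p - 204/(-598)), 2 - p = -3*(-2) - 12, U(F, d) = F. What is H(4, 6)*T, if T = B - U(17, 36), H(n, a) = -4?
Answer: 80 - 4*sqrt(745706)/299 ≈ 68.448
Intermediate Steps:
p = 8 (p = 2 - (-3*(-2) - 12) = 2 - (6 - 12) = 2 - 1*(-6) = 2 + 6 = 8)
B = -3 + sqrt(745706)/299 (B = -3 + sqrt(8 - 204/(-598)) = -3 + sqrt(8 - 204*(-1/598)) = -3 + sqrt(8 + 102/299) = -3 + sqrt(2494/299) = -3 + sqrt(745706)/299 ≈ -0.11190)
T = -20 + sqrt(745706)/299 (T = (-3 + sqrt(745706)/299) - 1*17 = (-3 + sqrt(745706)/299) - 17 = -20 + sqrt(745706)/299 ≈ -17.112)
H(4, 6)*T = -4*(-20 + sqrt(745706)/299) = 80 - 4*sqrt(745706)/299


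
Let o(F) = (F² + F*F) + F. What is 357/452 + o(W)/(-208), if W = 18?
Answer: -28347/11752 ≈ -2.4121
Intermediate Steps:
o(F) = F + 2*F² (o(F) = (F² + F²) + F = 2*F² + F = F + 2*F²)
357/452 + o(W)/(-208) = 357/452 + (18*(1 + 2*18))/(-208) = 357*(1/452) + (18*(1 + 36))*(-1/208) = 357/452 + (18*37)*(-1/208) = 357/452 + 666*(-1/208) = 357/452 - 333/104 = -28347/11752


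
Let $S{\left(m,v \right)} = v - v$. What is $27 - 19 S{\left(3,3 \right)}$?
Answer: $27$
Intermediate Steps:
$S{\left(m,v \right)} = 0$
$27 - 19 S{\left(3,3 \right)} = 27 - 0 = 27 + 0 = 27$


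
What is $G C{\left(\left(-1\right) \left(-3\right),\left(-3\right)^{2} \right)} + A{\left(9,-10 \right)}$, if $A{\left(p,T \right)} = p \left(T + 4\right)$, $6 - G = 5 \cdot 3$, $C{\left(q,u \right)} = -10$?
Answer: $36$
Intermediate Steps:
$G = -9$ ($G = 6 - 5 \cdot 3 = 6 - 15 = -9$)
$A{\left(p,T \right)} = p \left(4 + T\right)$
$G C{\left(\left(-1\right) \left(-3\right),\left(-3\right)^{2} \right)} + A{\left(9,-10 \right)} = \left(-9\right) \left(-10\right) + 9 \left(4 - 10\right) = 90 + 9 \left(-6\right) = 90 - 54 = 36$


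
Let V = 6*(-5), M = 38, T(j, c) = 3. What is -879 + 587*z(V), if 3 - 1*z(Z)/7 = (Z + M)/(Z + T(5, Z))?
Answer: 341968/27 ≈ 12665.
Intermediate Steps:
V = -30
z(Z) = 21 - 7*(38 + Z)/(3 + Z) (z(Z) = 21 - 7*(Z + 38)/(Z + 3) = 21 - 7*(38 + Z)/(3 + Z))
-879 + 587*z(V) = -879 + 587*(7*(-29 + 2*(-30))/(3 - 30)) = -879 + 587*(7*(-29 - 60)/(-27)) = -879 + 587*(7*(-1/27)*(-89)) = -879 + 587*(623/27) = -879 + 365701/27 = 341968/27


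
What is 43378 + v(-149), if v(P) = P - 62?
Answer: 43167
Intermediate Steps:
v(P) = -62 + P
43378 + v(-149) = 43378 + (-62 - 149) = 43378 - 211 = 43167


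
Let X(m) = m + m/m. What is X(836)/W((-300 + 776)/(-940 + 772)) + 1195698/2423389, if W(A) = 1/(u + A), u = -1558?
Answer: -6331913206419/4846778 ≈ -1.3064e+6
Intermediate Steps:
W(A) = 1/(-1558 + A)
X(m) = 1 + m (X(m) = m + 1 = 1 + m)
X(836)/W((-300 + 776)/(-940 + 772)) + 1195698/2423389 = (1 + 836)/(1/(-1558 + (-300 + 776)/(-940 + 772))) + 1195698/2423389 = 837/(1/(-1558 + 476/(-168))) + 1195698*(1/2423389) = 837/(1/(-1558 + 476*(-1/168))) + 1195698/2423389 = 837/(1/(-1558 - 17/6)) + 1195698/2423389 = 837/(1/(-9365/6)) + 1195698/2423389 = 837/(-6/9365) + 1195698/2423389 = 837*(-9365/6) + 1195698/2423389 = -2612835/2 + 1195698/2423389 = -6331913206419/4846778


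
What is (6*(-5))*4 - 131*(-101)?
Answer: 13111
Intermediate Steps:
(6*(-5))*4 - 131*(-101) = -30*4 + 13231 = -120 + 13231 = 13111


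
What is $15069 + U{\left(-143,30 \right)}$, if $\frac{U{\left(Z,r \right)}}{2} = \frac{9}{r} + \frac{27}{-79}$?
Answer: $\frac{5952222}{395} \approx 15069.0$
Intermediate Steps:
$U{\left(Z,r \right)} = - \frac{54}{79} + \frac{18}{r}$ ($U{\left(Z,r \right)} = 2 \left(\frac{9}{r} + \frac{27}{-79}\right) = 2 \left(\frac{9}{r} + 27 \left(- \frac{1}{79}\right)\right) = 2 \left(\frac{9}{r} - \frac{27}{79}\right) = 2 \left(- \frac{27}{79} + \frac{9}{r}\right) = - \frac{54}{79} + \frac{18}{r}$)
$15069 + U{\left(-143,30 \right)} = 15069 - \left(\frac{54}{79} - \frac{18}{30}\right) = 15069 + \left(- \frac{54}{79} + 18 \cdot \frac{1}{30}\right) = 15069 + \left(- \frac{54}{79} + \frac{3}{5}\right) = 15069 - \frac{33}{395} = \frac{5952222}{395}$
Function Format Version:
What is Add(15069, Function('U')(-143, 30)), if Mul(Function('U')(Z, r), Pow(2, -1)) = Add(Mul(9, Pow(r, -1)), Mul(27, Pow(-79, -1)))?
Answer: Rational(5952222, 395) ≈ 15069.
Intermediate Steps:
Function('U')(Z, r) = Add(Rational(-54, 79), Mul(18, Pow(r, -1))) (Function('U')(Z, r) = Mul(2, Add(Mul(9, Pow(r, -1)), Mul(27, Pow(-79, -1)))) = Mul(2, Add(Mul(9, Pow(r, -1)), Mul(27, Rational(-1, 79)))) = Mul(2, Add(Mul(9, Pow(r, -1)), Rational(-27, 79))) = Mul(2, Add(Rational(-27, 79), Mul(9, Pow(r, -1)))) = Add(Rational(-54, 79), Mul(18, Pow(r, -1))))
Add(15069, Function('U')(-143, 30)) = Add(15069, Add(Rational(-54, 79), Mul(18, Pow(30, -1)))) = Add(15069, Add(Rational(-54, 79), Mul(18, Rational(1, 30)))) = Add(15069, Add(Rational(-54, 79), Rational(3, 5))) = Add(15069, Rational(-33, 395)) = Rational(5952222, 395)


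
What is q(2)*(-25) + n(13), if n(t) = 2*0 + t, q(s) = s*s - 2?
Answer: -37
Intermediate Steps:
q(s) = -2 + s² (q(s) = s² - 2 = -2 + s²)
n(t) = t (n(t) = 0 + t = t)
q(2)*(-25) + n(13) = (-2 + 2²)*(-25) + 13 = (-2 + 4)*(-25) + 13 = 2*(-25) + 13 = -50 + 13 = -37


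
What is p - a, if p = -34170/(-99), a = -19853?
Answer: 666539/33 ≈ 20198.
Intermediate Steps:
p = 11390/33 (p = -34170*(-1)/99 = -402*(-85/99) = 11390/33 ≈ 345.15)
p - a = 11390/33 - 1*(-19853) = 11390/33 + 19853 = 666539/33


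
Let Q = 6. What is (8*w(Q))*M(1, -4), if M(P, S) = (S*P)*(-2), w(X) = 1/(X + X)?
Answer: 16/3 ≈ 5.3333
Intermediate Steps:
w(X) = 1/(2*X)
M(P, S) = -2*P*S (M(P, S) = (P*S)*(-2) = -2*P*S)
(8*w(Q))*M(1, -4) = (8*((½)/6))*(-2*1*(-4)) = (8*((½)*(⅙)))*8 = (8*(1/12))*8 = (⅔)*8 = 16/3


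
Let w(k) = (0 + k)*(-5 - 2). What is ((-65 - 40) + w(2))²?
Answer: 14161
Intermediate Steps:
w(k) = -7*k (w(k) = k*(-7) = -7*k)
((-65 - 40) + w(2))² = ((-65 - 40) - 7*2)² = (-105 - 14)² = (-119)² = 14161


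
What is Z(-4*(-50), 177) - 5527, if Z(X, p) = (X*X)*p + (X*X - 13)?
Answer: 7114460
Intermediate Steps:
Z(X, p) = -13 + X**2 + p*X**2 (Z(X, p) = X**2*p + (X**2 - 13) = p*X**2 + (-13 + X**2) = -13 + X**2 + p*X**2)
Z(-4*(-50), 177) - 5527 = (-13 + (-4*(-50))**2 + 177*(-4*(-50))**2) - 5527 = (-13 + 200**2 + 177*200**2) - 5527 = (-13 + 40000 + 177*40000) - 5527 = (-13 + 40000 + 7080000) - 5527 = 7119987 - 5527 = 7114460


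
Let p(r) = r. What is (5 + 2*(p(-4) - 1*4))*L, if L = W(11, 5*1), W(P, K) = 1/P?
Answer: -1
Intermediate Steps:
L = 1/11 ≈ 0.090909
(5 + 2*(p(-4) - 1*4))*L = (5 + 2*(-4 - 1*4))*(1/11) = (5 + 2*(-4 - 4))*(1/11) = (5 + 2*(-8))*(1/11) = (5 - 16)*(1/11) = -11*1/11 = -1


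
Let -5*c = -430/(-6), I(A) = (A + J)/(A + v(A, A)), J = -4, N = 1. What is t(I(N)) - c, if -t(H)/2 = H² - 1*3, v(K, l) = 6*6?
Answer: 83455/4107 ≈ 20.320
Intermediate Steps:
v(K, l) = 36
I(A) = (-4 + A)/(36 + A) (I(A) = (A - 4)/(A + 36) = (-4 + A)/(36 + A))
c = -43/3 (c = -(-86)/(-6) = -(-86)*(-1)/6 = -⅕*215/3 = -43/3 ≈ -14.333)
t(H) = 6 - 2*H² (t(H) = -2*(H² - 1*3) = -2*(H² - 3) = -2*(-3 + H²) = 6 - 2*H²)
t(I(N)) - c = (6 - 2*(-4 + 1)²/(36 + 1)²) - 1*(-43/3) = (6 - 2*(-3/37)²) + 43/3 = (6 - 2*9/1369) + 43/3 = (6 - 18/1369) + 43/3 = 8196/1369 + 43/3 = 83455/4107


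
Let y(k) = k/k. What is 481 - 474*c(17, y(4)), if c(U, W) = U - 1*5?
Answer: -5207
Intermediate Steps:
y(k) = 1
c(U, W) = -5 + U (c(U, W) = U - 5 = -5 + U)
481 - 474*c(17, y(4)) = 481 - 474*(-5 + 17) = 481 - 474*12 = 481 - 5688 = -5207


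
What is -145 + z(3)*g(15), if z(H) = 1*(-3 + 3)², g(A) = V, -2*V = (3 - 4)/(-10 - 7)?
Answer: -145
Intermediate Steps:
V = -1/34 (V = -(3 - 4)/(2*(-10 - 7)) = -(-1)/(2*(-17)) = -(-1)*(-1)/(2*17) = -½*1/17 = -1/34 ≈ -0.029412)
g(A) = -1/34
z(H) = 0 (z(H) = 1*0² = 1*0 = 0)
-145 + z(3)*g(15) = -145 + 0*(-1/34) = -145 + 0 = -145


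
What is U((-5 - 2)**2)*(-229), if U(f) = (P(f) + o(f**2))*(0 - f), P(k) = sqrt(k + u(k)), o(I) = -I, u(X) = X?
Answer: -26941621 + 78547*sqrt(2) ≈ -2.6831e+7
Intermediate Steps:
P(k) = sqrt(2)*sqrt(k) (P(k) = sqrt(k + k) = sqrt(2*k) = sqrt(2)*sqrt(k))
U(f) = -f*(-f**2 + sqrt(2)*sqrt(f)) (U(f) = (sqrt(2)*sqrt(f) - f**2)*(0 - f) = (-f**2 + sqrt(2)*sqrt(f))*(-f) = -f*(-f**2 + sqrt(2)*sqrt(f)))
U((-5 - 2)**2)*(-229) = (((-5 - 2)**2)**3 - sqrt(2)*((-5 - 2)**2)**(3/2))*(-229) = (((-7)**2)**3 - sqrt(2)*((-7)**2)**(3/2))*(-229) = (49**3 - sqrt(2)*49**(3/2))*(-229) = (117649 - 1*sqrt(2)*343)*(-229) = (117649 - 343*sqrt(2))*(-229) = -26941621 + 78547*sqrt(2)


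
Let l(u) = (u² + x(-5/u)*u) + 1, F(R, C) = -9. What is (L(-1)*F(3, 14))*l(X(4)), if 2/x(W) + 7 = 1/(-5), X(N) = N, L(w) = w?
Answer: 143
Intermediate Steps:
x(W) = -5/18 (x(W) = 2/(-7 + 1/(-5)) = 2/(-7 - ⅕) = 2/(-36/5) = 2*(-5/36) = -5/18)
l(u) = 1 + u² - 5*u/18 (l(u) = (u² - 5*u/18) + 1 = 1 + u² - 5*u/18)
(L(-1)*F(3, 14))*l(X(4)) = (-1*(-9))*(1 + 4² - 5/18*4) = 9*(1 + 16 - 10/9) = 9*(143/9) = 143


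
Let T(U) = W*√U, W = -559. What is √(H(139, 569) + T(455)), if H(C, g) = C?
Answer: √(139 - 559*√455) ≈ 108.56*I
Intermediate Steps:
T(U) = -559*√U
√(H(139, 569) + T(455)) = √(139 - 559*√455)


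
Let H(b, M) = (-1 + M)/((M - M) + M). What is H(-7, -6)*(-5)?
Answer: -35/6 ≈ -5.8333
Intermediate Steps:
H(b, M) = (-1 + M)/M (H(b, M) = (-1 + M)/(0 + M) = (-1 + M)/M)
H(-7, -6)*(-5) = ((-1 - 6)/(-6))*(-5) = -⅙*(-7)*(-5) = (7/6)*(-5) = -35/6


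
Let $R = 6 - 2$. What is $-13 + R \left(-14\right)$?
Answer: $-69$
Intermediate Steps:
$R = 4$
$-13 + R \left(-14\right) = -13 + 4 \left(-14\right) = -13 - 56 = -69$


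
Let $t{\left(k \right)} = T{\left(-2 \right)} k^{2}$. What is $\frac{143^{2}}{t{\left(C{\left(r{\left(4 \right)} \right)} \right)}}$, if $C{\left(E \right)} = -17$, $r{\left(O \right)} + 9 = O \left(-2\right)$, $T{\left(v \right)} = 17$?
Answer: $\frac{20449}{4913} \approx 4.1622$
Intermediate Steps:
$r{\left(O \right)} = -9 - 2 O$ ($r{\left(O \right)} = -9 + O \left(-2\right) = -9 - 2 O$)
$t{\left(k \right)} = 17 k^{2}$
$\frac{143^{2}}{t{\left(C{\left(r{\left(4 \right)} \right)} \right)}} = \frac{143^{2}}{17 \left(-17\right)^{2}} = \frac{20449}{17 \cdot 289} = \frac{20449}{4913}$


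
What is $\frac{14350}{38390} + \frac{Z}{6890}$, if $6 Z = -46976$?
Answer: $- \frac{30254491}{39676065} \approx -0.76254$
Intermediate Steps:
$Z = - \frac{23488}{3}$ ($Z = \frac{1}{6} \left(-46976\right) = - \frac{23488}{3} \approx -7829.3$)
$\frac{14350}{38390} + \frac{Z}{6890} = \frac{14350}{38390} - \frac{23488}{3 \cdot 6890} = 14350 \cdot \frac{1}{38390} - \frac{11744}{10335} = \frac{1435}{3839} - \frac{11744}{10335} = - \frac{30254491}{39676065}$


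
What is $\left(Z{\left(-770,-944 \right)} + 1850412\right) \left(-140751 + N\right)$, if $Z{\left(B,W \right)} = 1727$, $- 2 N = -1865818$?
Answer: $1467186725962$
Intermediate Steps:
$N = 932909$ ($N = \left(- \frac{1}{2}\right) \left(-1865818\right) = 932909$)
$\left(Z{\left(-770,-944 \right)} + 1850412\right) \left(-140751 + N\right) = \left(1727 + 1850412\right) \left(-140751 + 932909\right) = 1852139 \cdot 792158 = 1467186725962$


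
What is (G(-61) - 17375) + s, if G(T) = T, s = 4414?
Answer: -13022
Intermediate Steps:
(G(-61) - 17375) + s = (-61 - 17375) + 4414 = -17436 + 4414 = -13022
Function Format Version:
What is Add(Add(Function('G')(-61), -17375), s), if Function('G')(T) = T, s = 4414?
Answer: -13022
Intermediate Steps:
Add(Add(Function('G')(-61), -17375), s) = Add(Add(-61, -17375), 4414) = Add(-17436, 4414) = -13022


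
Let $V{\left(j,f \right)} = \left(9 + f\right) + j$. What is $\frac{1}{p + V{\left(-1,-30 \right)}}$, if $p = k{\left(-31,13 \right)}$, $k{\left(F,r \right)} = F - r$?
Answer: $- \frac{1}{66} \approx -0.015152$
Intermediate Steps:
$V{\left(j,f \right)} = 9 + f + j$
$p = -44$ ($p = -31 - 13 = -44$)
$\frac{1}{p + V{\left(-1,-30 \right)}} = \frac{1}{-44 - 22} = \frac{1}{-66} = - \frac{1}{66}$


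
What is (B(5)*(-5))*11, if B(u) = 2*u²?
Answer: -2750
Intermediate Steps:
(B(5)*(-5))*11 = ((2*5²)*(-5))*11 = ((2*25)*(-5))*11 = (50*(-5))*11 = -250*11 = -2750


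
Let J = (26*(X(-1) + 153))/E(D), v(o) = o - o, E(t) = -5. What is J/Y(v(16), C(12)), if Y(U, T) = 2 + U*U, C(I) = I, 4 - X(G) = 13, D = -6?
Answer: -1872/5 ≈ -374.40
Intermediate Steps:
X(G) = -9 (X(G) = 4 - 1*13 = 4 - 13 = -9)
v(o) = 0
Y(U, T) = 2 + U²
J = -3744/5 (J = (26*(-9 + 153))/(-5) = (26*144)*(-⅕) = 3744*(-⅕) = -3744/5 ≈ -748.80)
J/Y(v(16), C(12)) = -3744/(5*(2 + 0²)) = -3744/(5*(2 + 0)) = -3744/5/2 = -3744/5*½ = -1872/5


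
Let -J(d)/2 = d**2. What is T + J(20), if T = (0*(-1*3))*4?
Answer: -800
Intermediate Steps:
T = 0 (T = (0*(-3))*4 = 0*4 = 0)
J(d) = -2*d**2
T + J(20) = 0 - 2*20**2 = 0 - 2*400 = 0 - 800 = -800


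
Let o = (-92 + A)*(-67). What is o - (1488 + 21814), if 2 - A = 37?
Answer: -14793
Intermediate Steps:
A = -35 (A = 2 - 1*37 = 2 - 37 = -35)
o = 8509 (o = (-92 - 35)*(-67) = -127*(-67) = 8509)
o - (1488 + 21814) = 8509 - (1488 + 21814) = 8509 - 1*23302 = 8509 - 23302 = -14793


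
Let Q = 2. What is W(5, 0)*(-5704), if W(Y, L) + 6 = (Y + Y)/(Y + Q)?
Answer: 182528/7 ≈ 26075.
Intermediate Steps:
W(Y, L) = -6 + 2*Y/(2 + Y) (W(Y, L) = -6 + (Y + Y)/(Y + 2) = -6 + (2*Y)/(2 + Y) = -6 + 2*Y/(2 + Y))
W(5, 0)*(-5704) = (4*(-3 - 1*5)/(2 + 5))*(-5704) = (4*(-3 - 5)/7)*(-5704) = (4*(⅐)*(-8))*(-5704) = -32/7*(-5704) = 182528/7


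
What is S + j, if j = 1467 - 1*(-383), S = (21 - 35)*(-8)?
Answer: 1962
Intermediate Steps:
S = 112 (S = -14*(-8) = 112)
j = 1850 (j = 1467 + 383 = 1850)
S + j = 112 + 1850 = 1962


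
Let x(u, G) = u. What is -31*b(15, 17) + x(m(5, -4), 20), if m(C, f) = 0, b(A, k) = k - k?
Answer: 0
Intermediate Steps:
b(A, k) = 0
-31*b(15, 17) + x(m(5, -4), 20) = -31*0 + 0 = 0 + 0 = 0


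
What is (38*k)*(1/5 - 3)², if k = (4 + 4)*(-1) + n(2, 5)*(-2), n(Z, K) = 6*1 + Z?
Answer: -178752/25 ≈ -7150.1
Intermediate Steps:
n(Z, K) = 6 + Z
k = -24 (k = (4 + 4)*(-1) + (6 + 2)*(-2) = 8*(-1) + 8*(-2) = -8 - 16 = -24)
(38*k)*(1/5 - 3)² = (38*(-24))*(1/5 - 3)² = -912*(⅕ - 3)² = -912*(-14/5)² = -912*196/25 = -178752/25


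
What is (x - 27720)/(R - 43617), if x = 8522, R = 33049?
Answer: 9599/5284 ≈ 1.8166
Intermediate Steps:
(x - 27720)/(R - 43617) = (8522 - 27720)/(33049 - 43617) = -19198/(-10568) = -19198*(-1/10568) = 9599/5284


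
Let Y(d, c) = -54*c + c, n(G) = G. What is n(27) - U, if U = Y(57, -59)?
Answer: -3100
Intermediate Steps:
Y(d, c) = -53*c
U = 3127 (U = -53*(-59) = 3127)
n(27) - U = 27 - 1*3127 = 27 - 3127 = -3100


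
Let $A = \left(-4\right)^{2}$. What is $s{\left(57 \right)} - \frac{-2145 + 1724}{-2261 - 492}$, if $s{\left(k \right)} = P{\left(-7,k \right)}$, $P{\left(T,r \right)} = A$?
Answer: $\frac{43627}{2753} \approx 15.847$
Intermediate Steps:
$A = 16$
$P{\left(T,r \right)} = 16$
$s{\left(k \right)} = 16$
$s{\left(57 \right)} - \frac{-2145 + 1724}{-2261 - 492} = 16 - \frac{-2145 + 1724}{-2261 - 492} = 16 - - \frac{421}{-2753} = 16 - \left(-421\right) \left(- \frac{1}{2753}\right) = 16 - \frac{421}{2753} = \frac{43627}{2753}$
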